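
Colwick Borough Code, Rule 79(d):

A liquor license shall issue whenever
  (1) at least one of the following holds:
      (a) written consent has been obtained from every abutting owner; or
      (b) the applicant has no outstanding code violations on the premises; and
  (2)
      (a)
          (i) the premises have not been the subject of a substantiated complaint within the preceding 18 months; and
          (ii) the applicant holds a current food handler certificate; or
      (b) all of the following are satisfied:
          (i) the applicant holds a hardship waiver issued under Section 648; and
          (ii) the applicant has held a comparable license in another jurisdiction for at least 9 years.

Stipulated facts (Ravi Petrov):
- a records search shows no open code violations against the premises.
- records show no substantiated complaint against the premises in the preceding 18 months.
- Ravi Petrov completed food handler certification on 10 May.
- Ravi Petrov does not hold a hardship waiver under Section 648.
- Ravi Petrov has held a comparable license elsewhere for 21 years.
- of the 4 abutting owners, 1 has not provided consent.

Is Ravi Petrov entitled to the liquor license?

Yes — granted.

(a) all abutters consent — not satisfied.
(b) no code violations — met.
(1) = F OR T = true.
(i) no complaint in 18 mo. — met.
(ii) food handler cert. — holds.
So (a) is satisfied (T AND T).
(i) hardship waiver — not satisfied.
(ii) prior license ≥ 9 yr — satisfied.
(b) = F AND T = false.
(2) = T OR F = true.
Overall = T AND T = true.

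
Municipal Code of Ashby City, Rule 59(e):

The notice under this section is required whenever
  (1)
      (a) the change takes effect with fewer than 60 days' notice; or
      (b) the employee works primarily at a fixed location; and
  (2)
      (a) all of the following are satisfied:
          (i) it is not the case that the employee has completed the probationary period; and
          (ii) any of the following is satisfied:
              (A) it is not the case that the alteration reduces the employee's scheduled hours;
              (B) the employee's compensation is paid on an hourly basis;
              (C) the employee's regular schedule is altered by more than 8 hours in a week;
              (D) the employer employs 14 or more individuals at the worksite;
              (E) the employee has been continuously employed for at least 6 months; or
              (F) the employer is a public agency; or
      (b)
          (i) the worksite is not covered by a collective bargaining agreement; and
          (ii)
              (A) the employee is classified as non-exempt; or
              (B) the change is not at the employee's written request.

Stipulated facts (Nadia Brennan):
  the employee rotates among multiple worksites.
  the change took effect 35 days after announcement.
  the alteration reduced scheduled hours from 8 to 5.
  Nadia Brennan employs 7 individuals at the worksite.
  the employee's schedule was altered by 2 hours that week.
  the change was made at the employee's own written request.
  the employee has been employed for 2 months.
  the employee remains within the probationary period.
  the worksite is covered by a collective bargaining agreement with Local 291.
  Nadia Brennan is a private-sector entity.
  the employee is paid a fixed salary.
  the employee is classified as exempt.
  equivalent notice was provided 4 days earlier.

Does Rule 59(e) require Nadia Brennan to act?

(a) < 60 days' notice — holds.
(b) fixed location — not satisfied.
(1) = T OR F = true.
(i) not (past probation) — holds.
(A) not (hours reduced) — not met.
(B) hourly-paid — not met.
(C) schedule shift > 8h — fails.
(D) ≥ 14 at site — not satisfied.
(E) tenure ≥ 6 mo. — not met.
(F) public agency — fails.
So (ii) is not satisfied (F OR F OR F OR F OR F OR F).
(a): T AND F → false.
(i) no CBA — fails.
(A) non-exempt — fails.
(B) not employee-requested — not met.
(ii) = F OR F = false.
So (b) is not satisfied (F AND F).
So (2) is not satisfied (F OR F).
So Overall is not satisfied (T AND F).

No — not required.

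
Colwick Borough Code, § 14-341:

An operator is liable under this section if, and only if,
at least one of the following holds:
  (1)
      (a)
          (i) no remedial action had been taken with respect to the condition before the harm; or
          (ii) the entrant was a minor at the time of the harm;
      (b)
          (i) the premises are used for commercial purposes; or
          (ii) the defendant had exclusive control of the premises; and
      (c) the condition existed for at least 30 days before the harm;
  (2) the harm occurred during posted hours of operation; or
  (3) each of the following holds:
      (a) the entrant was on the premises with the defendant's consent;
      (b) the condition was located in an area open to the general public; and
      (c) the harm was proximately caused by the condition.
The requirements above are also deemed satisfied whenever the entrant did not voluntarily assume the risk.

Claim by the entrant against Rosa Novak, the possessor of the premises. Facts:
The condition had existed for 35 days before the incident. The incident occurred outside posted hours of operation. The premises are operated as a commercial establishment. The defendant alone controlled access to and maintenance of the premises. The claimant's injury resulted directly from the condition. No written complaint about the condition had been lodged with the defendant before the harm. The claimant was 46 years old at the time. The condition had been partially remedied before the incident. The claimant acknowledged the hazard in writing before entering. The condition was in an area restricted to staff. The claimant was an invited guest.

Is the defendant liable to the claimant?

No — not liable.

(i) no remedial action — fails.
(ii) entrant a minor — not met.
(a) = F OR F = false.
(i) commercial use — holds.
(ii) exclusive control — met.
So (b) is satisfied (T OR T).
(c) condition ≥30 days old — met.
(1): F AND T AND T → false.
(2) during posted hours — fails.
(a) consent to enter — holds.
(b) public area — not satisfied.
(c) proximate cause — satisfied.
(3): T AND F AND T → false.
Overall: F OR F OR F → false.
Exception (no assumed risk) — not satisfied.
Result: main false OR exception false → false.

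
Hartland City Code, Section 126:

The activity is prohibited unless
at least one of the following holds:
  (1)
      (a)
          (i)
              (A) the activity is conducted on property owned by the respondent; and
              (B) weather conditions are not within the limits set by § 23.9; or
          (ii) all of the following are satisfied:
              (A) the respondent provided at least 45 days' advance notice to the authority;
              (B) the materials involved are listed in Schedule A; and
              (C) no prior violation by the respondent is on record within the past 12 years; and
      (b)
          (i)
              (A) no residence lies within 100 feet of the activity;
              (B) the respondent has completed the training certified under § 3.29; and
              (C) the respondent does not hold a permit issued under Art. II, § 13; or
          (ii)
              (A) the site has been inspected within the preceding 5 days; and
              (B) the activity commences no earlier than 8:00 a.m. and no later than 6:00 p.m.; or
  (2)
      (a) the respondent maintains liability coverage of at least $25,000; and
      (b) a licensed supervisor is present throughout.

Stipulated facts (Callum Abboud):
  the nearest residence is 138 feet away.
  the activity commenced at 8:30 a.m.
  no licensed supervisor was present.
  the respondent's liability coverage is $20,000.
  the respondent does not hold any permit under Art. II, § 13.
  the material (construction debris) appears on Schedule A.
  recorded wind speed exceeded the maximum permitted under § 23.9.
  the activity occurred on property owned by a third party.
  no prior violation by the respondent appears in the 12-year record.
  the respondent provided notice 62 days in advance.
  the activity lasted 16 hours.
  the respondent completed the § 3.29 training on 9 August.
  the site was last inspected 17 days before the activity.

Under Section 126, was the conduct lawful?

Yes — lawful.

(A) own property — not satisfied.
(B) not (weather ok) — holds.
(i): F AND T → false.
(A) ≥45 days' notice — holds.
(B) Schedule A material — holds.
(C) no prior violation — satisfied.
(ii): T AND T AND T → true.
(a): F OR T → true.
(A) no residence in 100 ft — holds.
(B) training certified — satisfied.
(C) not (holds permit) — holds.
So (i) is satisfied (T AND T AND T).
(A) site inspected — not met.
(B) start within hours — met.
So (ii) is not satisfied (F AND T).
(b) = T OR F = true.
(1) = T AND T = true.
(a) coverage ≥ $25,000 — fails.
(b) supervisor present — not met.
(2) = F AND F = false.
Overall = T OR F = true.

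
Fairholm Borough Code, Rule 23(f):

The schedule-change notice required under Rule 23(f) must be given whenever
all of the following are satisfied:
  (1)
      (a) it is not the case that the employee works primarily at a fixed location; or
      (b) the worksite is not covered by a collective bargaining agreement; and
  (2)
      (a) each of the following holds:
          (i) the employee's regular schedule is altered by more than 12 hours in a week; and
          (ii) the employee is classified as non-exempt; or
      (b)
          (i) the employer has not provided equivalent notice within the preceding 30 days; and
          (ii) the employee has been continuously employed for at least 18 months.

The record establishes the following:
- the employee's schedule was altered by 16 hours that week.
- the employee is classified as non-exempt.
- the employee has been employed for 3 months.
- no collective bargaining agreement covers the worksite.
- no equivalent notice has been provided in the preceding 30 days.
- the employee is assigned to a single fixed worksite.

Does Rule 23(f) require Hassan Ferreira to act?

(a) not (fixed location) — not satisfied.
(b) no CBA — satisfied.
(1): F OR T → true.
(i) schedule shift > 12h — satisfied.
(ii) non-exempt — met.
(a) = T AND T = true.
(i) no recent notice — holds.
(ii) tenure ≥ 18 mo. — not satisfied.
(b): T AND F → false.
(2): T OR F → true.
So Overall is satisfied (T AND T).

Yes — required.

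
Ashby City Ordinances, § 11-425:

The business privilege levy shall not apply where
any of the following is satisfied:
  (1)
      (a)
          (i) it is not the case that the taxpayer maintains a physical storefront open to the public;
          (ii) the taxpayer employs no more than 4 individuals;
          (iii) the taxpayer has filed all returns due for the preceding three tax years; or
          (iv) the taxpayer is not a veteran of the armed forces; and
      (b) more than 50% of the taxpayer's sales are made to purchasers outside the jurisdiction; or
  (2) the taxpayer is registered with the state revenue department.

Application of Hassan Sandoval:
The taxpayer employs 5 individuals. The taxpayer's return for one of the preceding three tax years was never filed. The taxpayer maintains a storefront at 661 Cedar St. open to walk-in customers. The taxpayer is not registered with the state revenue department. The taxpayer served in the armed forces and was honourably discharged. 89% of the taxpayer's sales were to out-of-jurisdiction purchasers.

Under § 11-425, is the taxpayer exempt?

No — not exempt.

(i) not (has storefront) — fails.
(ii) ≤ 4 employees — fails.
(iii) returns current — fails.
(iv) not (veteran) — not met.
(a) = F OR F OR F OR F = false.
(b) >50% out-of-jur. sales — met.
So (1) is not satisfied (F AND T).
(2) state-registered — fails.
So Overall is not satisfied (F OR F).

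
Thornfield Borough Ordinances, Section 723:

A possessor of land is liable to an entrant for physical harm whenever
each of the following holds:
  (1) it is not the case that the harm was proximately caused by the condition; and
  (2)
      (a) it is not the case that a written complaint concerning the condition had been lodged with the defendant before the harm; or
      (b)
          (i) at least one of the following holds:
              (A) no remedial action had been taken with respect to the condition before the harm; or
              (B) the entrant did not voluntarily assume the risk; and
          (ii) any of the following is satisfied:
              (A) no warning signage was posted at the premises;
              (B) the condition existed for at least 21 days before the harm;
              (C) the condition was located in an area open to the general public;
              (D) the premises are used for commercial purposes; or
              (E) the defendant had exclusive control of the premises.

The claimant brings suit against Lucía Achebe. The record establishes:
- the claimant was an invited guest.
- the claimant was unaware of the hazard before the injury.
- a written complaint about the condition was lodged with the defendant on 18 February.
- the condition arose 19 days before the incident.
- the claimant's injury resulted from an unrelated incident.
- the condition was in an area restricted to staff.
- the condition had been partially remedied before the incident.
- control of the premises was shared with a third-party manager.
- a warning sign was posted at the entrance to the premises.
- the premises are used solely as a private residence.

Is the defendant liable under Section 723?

(1) not (proximate cause) — met.
(a) not (complaint lodged) — not satisfied.
(A) no remedial action — fails.
(B) no assumed risk — satisfied.
(i): F OR T → true.
(A) no signage posted — not satisfied.
(B) condition ≥21 days old — not met.
(C) public area — fails.
(D) commercial use — fails.
(E) exclusive control — not satisfied.
(ii): F OR F OR F OR F OR F → false.
(b): T AND F → false.
(2): F OR F → false.
So Overall is not satisfied (T AND F).

No — not liable.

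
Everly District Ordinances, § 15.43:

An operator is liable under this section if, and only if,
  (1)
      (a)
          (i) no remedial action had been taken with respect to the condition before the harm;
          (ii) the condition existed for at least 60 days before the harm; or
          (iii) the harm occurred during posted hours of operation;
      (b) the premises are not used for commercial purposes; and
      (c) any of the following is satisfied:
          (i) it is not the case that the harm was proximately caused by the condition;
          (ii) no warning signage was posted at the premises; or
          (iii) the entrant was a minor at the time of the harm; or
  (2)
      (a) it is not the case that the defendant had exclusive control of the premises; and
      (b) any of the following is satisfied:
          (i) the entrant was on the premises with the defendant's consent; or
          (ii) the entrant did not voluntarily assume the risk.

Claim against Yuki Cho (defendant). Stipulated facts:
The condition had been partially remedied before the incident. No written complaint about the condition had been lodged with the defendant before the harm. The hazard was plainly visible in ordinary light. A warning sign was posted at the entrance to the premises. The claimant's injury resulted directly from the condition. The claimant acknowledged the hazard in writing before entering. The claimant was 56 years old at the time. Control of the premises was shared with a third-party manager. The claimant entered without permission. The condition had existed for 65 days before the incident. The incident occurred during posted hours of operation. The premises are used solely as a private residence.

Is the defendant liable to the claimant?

No — not liable.

(i) no remedial action — fails.
(ii) condition ≥60 days old — holds.
(iii) during posted hours — met.
So (a) is satisfied (F OR T OR T).
(b) not (commercial use) — satisfied.
(i) not (proximate cause) — fails.
(ii) no signage posted — not satisfied.
(iii) entrant a minor — not satisfied.
(c): F OR F OR F → false.
(1): T AND T AND F → false.
(a) not (exclusive control) — met.
(i) consent to enter — not met.
(ii) no assumed risk — fails.
(b): F OR F → false.
So (2) is not satisfied (T AND F).
Overall = F OR F = false.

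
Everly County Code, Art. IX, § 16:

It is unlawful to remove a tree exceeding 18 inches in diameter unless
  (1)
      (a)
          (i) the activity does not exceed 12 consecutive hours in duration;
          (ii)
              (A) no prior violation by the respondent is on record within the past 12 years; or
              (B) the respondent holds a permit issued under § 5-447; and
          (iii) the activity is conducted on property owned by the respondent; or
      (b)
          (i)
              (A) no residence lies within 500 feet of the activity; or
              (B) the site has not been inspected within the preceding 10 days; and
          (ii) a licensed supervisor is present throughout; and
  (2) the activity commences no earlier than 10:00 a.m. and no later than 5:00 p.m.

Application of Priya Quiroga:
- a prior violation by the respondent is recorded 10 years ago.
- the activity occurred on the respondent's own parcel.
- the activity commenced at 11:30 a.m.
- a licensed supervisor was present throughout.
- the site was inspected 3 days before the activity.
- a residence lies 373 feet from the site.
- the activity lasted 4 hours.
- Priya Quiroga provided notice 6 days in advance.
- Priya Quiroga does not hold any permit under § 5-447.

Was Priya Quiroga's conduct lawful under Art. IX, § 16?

(i) ≤ 12 hrs duration — satisfied.
(A) no prior violation — not satisfied.
(B) holds permit — fails.
(ii) = F OR F = false.
(iii) own property — satisfied.
So (a) is not satisfied (T AND F AND T).
(A) no residence in 500 ft — not satisfied.
(B) not (site inspected) — not met.
(i) = F OR F = false.
(ii) supervisor present — holds.
So (b) is not satisfied (F AND T).
(1) = F OR F = false.
(2) start within hours — holds.
Overall = F AND T = false.

No — unlawful.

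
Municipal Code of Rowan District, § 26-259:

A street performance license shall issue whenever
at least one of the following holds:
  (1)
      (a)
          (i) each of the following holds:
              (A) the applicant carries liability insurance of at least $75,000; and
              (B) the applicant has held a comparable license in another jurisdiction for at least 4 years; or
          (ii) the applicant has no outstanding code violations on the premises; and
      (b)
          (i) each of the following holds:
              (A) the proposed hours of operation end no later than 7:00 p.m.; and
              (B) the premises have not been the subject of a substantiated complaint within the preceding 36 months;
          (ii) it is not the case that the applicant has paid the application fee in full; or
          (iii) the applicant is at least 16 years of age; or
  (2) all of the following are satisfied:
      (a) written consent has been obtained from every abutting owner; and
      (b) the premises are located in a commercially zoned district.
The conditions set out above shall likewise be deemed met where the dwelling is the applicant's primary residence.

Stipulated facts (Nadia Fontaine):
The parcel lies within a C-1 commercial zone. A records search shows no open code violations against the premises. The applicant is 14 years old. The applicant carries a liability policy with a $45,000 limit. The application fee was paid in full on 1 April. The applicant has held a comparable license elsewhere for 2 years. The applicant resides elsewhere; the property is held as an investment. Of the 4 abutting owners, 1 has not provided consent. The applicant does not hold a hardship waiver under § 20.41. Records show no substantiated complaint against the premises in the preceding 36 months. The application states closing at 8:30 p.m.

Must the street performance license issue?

No — denied.

(A) insurance ≥ $75,000 — not satisfied.
(B) prior license ≥ 4 yr — fails.
So (i) is not satisfied (F AND F).
(ii) no code violations — holds.
(a) = F OR T = true.
(A) closes by 7 p.m. — not met.
(B) no complaint in 36 mo. — met.
So (i) is not satisfied (F AND T).
(ii) not (fee paid) — fails.
(iii) age ≥ 16 — fails.
(b): F OR F OR F → false.
So (1) is not satisfied (T AND F).
(a) all abutters consent — fails.
(b) commercially zoned — met.
(2) = F AND T = false.
Overall = F OR F = false.
Exception (primary residence) — not satisfied.
Result: main false OR exception false → false.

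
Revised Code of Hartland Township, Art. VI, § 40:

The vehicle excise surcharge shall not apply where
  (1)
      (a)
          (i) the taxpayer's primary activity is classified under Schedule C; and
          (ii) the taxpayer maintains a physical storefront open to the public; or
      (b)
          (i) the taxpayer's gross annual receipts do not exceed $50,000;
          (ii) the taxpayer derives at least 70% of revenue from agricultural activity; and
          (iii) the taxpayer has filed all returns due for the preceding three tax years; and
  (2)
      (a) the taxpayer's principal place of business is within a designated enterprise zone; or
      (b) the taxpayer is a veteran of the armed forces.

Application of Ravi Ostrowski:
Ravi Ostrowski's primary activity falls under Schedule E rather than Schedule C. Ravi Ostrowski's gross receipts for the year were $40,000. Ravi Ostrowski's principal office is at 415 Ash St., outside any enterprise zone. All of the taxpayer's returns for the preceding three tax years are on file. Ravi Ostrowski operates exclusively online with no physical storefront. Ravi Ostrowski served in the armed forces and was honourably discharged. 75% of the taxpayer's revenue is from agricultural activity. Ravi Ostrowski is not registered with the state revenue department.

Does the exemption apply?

Yes — exempt.

(i) Schedule C activity — not satisfied.
(ii) has storefront — fails.
So (a) is not satisfied (F AND F).
(i) receipts ≤ $50,000 — met.
(ii) ≥70% agricultural — met.
(iii) returns current — met.
(b): T AND T AND T → true.
So (1) is satisfied (F OR T).
(a) in enterprise zone — not satisfied.
(b) veteran — holds.
(2): F OR T → true.
Overall = T AND T = true.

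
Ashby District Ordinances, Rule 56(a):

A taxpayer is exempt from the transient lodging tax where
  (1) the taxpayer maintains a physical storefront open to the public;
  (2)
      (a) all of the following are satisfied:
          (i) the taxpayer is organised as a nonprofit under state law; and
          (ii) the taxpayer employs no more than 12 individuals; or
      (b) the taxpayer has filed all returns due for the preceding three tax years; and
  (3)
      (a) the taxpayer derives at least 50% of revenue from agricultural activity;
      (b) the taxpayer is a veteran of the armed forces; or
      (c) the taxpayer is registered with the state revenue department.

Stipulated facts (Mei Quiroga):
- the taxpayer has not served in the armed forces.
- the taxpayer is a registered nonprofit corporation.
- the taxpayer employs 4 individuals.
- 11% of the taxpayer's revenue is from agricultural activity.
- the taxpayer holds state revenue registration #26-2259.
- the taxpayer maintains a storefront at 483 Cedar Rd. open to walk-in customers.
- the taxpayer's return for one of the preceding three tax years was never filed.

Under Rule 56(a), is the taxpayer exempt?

(1) has storefront — holds.
(i) nonprofit — holds.
(ii) ≤ 12 employees — holds.
So (a) is satisfied (T AND T).
(b) returns current — not met.
(2) = T OR F = true.
(a) ≥50% agricultural — fails.
(b) veteran — not satisfied.
(c) state-registered — satisfied.
(3) = F OR F OR T = true.
So Overall is satisfied (T AND T AND T).

Yes — exempt.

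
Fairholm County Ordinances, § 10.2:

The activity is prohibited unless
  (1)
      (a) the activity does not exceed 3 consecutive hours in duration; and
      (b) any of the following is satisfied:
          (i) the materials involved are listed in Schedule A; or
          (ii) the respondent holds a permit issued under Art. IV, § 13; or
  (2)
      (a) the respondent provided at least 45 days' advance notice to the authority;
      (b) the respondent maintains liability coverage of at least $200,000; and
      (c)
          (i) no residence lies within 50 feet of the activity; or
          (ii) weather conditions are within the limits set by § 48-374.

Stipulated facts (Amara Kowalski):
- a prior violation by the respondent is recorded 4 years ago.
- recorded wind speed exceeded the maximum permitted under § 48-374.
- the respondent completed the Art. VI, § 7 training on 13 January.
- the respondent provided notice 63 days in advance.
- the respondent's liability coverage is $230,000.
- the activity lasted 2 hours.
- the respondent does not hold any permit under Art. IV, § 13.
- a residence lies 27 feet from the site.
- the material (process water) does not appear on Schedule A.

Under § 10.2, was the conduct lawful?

(a) ≤ 3 hrs duration — met.
(i) Schedule A material — not satisfied.
(ii) holds permit — not satisfied.
(b): F OR F → false.
(1): T AND F → false.
(a) ≥45 days' notice — satisfied.
(b) coverage ≥ $200,000 — holds.
(i) no residence in 50 ft — not met.
(ii) weather ok — fails.
So (c) is not satisfied (F OR F).
So (2) is not satisfied (T AND T AND F).
Overall = F OR F = false.

No — unlawful.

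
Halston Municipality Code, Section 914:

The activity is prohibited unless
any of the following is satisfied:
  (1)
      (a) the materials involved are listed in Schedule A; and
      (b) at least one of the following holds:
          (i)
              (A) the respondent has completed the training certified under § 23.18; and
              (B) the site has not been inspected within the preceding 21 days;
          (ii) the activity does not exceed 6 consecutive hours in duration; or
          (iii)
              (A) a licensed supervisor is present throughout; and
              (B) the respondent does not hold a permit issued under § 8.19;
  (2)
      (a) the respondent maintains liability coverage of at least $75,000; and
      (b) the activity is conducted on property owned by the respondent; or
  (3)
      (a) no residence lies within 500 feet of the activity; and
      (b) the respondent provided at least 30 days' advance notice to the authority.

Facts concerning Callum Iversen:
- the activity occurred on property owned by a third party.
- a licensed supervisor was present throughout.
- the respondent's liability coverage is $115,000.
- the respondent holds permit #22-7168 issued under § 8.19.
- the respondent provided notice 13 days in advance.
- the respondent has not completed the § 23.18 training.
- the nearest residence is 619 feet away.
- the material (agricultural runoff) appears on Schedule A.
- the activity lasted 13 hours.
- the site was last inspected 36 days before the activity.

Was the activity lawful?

(a) Schedule A material — satisfied.
(A) training certified — not met.
(B) not (site inspected) — satisfied.
(i): F AND T → false.
(ii) ≤ 6 hrs duration — not satisfied.
(A) supervisor present — met.
(B) not (holds permit) — not met.
So (iii) is not satisfied (T AND F).
(b): F OR F OR F → false.
So (1) is not satisfied (T AND F).
(a) coverage ≥ $75,000 — holds.
(b) own property — fails.
(2) = T AND F = false.
(a) no residence in 500 ft — met.
(b) ≥30 days' notice — not met.
(3): T AND F → false.
Overall: F OR F OR F → false.

No — unlawful.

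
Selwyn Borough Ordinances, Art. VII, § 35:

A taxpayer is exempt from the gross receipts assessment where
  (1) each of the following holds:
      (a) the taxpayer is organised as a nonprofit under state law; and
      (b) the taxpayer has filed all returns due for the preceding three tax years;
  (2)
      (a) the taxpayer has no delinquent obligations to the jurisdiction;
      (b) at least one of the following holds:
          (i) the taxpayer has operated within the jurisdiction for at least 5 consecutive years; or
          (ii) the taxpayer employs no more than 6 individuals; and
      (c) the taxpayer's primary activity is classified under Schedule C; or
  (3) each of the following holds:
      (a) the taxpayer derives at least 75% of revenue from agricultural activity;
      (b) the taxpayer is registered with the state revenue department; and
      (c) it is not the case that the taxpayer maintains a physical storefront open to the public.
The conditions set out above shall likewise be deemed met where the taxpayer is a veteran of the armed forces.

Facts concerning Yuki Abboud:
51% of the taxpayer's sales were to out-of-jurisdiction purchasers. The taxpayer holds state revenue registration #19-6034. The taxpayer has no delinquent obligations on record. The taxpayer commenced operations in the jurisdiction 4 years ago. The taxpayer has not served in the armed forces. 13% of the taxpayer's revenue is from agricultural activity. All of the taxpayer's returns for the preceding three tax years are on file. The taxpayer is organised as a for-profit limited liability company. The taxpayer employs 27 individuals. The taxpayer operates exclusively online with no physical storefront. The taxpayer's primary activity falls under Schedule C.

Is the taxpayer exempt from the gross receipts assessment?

No — not exempt.

(a) nonprofit — not satisfied.
(b) returns current — met.
So (1) is not satisfied (F AND T).
(a) no delinquency — met.
(i) ≥ 5 yrs in jurisdiction — fails.
(ii) ≤ 6 employees — not satisfied.
(b) = F OR F = false.
(c) Schedule C activity — holds.
So (2) is not satisfied (T AND F AND T).
(a) ≥75% agricultural — not met.
(b) state-registered — satisfied.
(c) not (has storefront) — holds.
(3): F AND T AND T → false.
So Overall is not satisfied (F OR F OR F).
Exception (veteran) — not satisfied.
Result: main false OR exception false → false.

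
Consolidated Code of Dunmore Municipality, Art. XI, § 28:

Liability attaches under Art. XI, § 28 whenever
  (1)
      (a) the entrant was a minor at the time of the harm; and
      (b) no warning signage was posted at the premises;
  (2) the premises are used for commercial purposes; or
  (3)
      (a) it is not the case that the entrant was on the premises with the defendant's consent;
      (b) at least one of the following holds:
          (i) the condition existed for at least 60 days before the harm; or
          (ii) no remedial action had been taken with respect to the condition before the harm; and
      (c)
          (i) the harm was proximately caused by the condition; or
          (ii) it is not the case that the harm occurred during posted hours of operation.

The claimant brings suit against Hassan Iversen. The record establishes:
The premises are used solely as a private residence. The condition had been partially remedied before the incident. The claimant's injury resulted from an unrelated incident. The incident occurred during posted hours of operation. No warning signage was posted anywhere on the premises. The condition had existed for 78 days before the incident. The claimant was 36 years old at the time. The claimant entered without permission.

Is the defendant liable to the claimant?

(a) entrant a minor — not satisfied.
(b) no signage posted — holds.
So (1) is not satisfied (F AND T).
(2) commercial use — not met.
(a) not (consent to enter) — satisfied.
(i) condition ≥60 days old — holds.
(ii) no remedial action — not satisfied.
(b) = T OR F = true.
(i) proximate cause — not satisfied.
(ii) not (during posted hours) — not satisfied.
So (c) is not satisfied (F OR F).
(3): T AND T AND F → false.
Overall = F OR F OR F = false.

No — not liable.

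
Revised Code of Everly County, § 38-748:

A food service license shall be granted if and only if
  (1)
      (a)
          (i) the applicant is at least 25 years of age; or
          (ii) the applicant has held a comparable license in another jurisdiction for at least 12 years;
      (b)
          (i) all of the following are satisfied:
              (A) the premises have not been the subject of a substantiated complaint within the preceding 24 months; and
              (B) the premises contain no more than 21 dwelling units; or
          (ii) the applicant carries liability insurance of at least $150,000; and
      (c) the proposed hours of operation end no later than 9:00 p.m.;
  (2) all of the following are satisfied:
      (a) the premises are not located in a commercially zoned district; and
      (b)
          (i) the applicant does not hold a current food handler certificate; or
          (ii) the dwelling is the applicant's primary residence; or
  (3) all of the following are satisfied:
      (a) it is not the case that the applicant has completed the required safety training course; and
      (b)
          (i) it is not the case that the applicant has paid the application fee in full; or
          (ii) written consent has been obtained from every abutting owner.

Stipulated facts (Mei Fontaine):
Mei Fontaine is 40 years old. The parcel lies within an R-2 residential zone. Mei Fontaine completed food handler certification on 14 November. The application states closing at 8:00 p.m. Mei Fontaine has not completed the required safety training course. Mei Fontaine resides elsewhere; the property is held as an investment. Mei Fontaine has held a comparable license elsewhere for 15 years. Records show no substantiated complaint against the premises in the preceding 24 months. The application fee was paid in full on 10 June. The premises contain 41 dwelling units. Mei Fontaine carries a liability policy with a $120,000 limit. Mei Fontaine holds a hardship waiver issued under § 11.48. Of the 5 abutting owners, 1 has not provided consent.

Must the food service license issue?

No — denied.

(i) age ≥ 25 — holds.
(ii) prior license ≥ 12 yr — holds.
(a): T OR T → true.
(A) no complaint in 24 mo. — holds.
(B) ≤ 21 units — not satisfied.
So (i) is not satisfied (T AND F).
(ii) insurance ≥ $150,000 — not met.
So (b) is not satisfied (F OR F).
(c) closes by 9 p.m. — holds.
(1): T AND F AND T → false.
(a) not (commercially zoned) — met.
(i) not (food handler cert.) — not met.
(ii) primary residence — not satisfied.
(b): F OR F → false.
So (2) is not satisfied (T AND F).
(a) not (safety training) — met.
(i) not (fee paid) — fails.
(ii) all abutters consent — fails.
So (b) is not satisfied (F OR F).
(3) = T AND F = false.
Overall = F OR F OR F = false.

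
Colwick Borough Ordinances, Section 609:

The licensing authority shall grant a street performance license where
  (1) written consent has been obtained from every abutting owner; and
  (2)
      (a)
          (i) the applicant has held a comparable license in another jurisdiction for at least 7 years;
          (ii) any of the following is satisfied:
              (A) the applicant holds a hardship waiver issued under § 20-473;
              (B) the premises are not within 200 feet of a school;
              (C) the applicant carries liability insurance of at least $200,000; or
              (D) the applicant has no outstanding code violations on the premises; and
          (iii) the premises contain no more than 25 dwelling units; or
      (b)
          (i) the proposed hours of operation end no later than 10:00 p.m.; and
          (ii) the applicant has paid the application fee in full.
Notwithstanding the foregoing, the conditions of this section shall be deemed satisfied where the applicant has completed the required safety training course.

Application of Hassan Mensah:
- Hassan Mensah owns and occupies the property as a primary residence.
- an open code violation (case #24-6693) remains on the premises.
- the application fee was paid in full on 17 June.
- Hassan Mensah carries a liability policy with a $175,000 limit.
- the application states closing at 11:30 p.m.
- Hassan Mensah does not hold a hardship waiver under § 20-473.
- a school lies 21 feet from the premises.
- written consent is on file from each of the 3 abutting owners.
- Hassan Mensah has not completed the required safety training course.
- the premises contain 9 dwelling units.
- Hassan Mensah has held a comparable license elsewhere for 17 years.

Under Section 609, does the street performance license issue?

No — denied.

(1) all abutters consent — met.
(i) prior license ≥ 7 yr — met.
(A) hardship waiver — fails.
(B) ≥200 ft from school — not met.
(C) insurance ≥ $200,000 — not satisfied.
(D) no code violations — fails.
So (ii) is not satisfied (F OR F OR F OR F).
(iii) ≤ 25 units — satisfied.
(a) = T AND F AND T = false.
(i) closes by 10 p.m. — not satisfied.
(ii) fee paid — holds.
(b): F AND T → false.
So (2) is not satisfied (F OR F).
Overall = T AND F = false.
Exception (safety training) — not satisfied.
Result: main false OR exception false → false.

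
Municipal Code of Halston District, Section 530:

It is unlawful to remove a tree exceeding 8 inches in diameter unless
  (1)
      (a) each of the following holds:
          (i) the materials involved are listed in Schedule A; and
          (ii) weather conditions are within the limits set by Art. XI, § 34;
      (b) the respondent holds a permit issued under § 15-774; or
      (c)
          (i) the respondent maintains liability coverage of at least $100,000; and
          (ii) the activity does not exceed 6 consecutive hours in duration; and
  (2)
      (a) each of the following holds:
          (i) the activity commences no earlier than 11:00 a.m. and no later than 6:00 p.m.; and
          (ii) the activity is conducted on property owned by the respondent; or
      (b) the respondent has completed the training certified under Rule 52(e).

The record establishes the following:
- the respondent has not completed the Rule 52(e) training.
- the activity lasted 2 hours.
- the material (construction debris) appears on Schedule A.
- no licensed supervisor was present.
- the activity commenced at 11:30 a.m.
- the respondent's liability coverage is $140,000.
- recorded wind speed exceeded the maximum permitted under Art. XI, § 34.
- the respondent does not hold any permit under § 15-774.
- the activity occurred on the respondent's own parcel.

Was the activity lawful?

(i) Schedule A material — satisfied.
(ii) weather ok — not satisfied.
(a) = T AND F = false.
(b) holds permit — not met.
(i) coverage ≥ $100,000 — holds.
(ii) ≤ 6 hrs duration — holds.
(c) = T AND T = true.
(1): F OR F OR T → true.
(i) start within hours — satisfied.
(ii) own property — holds.
(a): T AND T → true.
(b) training certified — not satisfied.
So (2) is satisfied (T OR F).
Overall: T AND T → true.

Yes — lawful.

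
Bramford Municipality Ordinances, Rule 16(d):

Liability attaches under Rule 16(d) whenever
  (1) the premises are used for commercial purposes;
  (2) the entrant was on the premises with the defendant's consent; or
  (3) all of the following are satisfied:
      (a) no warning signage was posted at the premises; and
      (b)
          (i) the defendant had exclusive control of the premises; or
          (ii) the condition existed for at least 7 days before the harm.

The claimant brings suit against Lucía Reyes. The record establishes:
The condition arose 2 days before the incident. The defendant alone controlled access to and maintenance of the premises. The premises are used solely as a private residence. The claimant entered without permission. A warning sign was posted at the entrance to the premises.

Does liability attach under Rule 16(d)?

(1) commercial use — not satisfied.
(2) consent to enter — fails.
(a) no signage posted — not met.
(i) exclusive control — met.
(ii) condition ≥7 days old — fails.
(b): T OR F → true.
So (3) is not satisfied (F AND T).
Overall: F OR F OR F → false.

No — not liable.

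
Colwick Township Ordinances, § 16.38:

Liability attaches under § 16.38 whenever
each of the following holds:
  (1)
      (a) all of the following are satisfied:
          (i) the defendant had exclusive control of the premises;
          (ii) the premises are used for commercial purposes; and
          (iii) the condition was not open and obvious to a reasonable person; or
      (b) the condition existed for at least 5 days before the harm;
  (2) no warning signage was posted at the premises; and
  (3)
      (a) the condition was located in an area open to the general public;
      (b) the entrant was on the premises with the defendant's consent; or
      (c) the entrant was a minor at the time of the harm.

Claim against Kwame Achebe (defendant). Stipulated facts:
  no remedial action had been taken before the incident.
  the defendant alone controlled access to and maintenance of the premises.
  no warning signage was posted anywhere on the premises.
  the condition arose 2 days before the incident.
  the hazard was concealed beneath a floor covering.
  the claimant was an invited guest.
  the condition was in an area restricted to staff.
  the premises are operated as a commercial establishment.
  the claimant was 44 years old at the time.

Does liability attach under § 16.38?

(i) exclusive control — satisfied.
(ii) commercial use — met.
(iii) not open/obvious — holds.
So (a) is satisfied (T AND T AND T).
(b) condition ≥5 days old — fails.
So (1) is satisfied (T OR F).
(2) no signage posted — met.
(a) public area — not satisfied.
(b) consent to enter — satisfied.
(c) entrant a minor — fails.
So (3) is satisfied (F OR T OR F).
So Overall is satisfied (T AND T AND T).

Yes — liable.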